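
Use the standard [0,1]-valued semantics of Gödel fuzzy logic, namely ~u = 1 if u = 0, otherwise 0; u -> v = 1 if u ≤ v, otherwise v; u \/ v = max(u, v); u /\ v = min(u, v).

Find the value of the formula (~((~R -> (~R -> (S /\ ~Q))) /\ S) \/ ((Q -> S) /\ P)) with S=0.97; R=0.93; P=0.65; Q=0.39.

0.65

~R: Gödel ¬ of 0.93 = 0 (operand ≠ 0)
~R: Gödel ¬ of 0.93 = 0 (operand ≠ 0)
~Q: Gödel ¬ of 0.39 = 0 (operand ≠ 0)
(S /\ ~Q) = min(0.97, 0) = 0
(~R -> (S /\ ~Q)): 0 ≤ 0, so result = 1
(~R -> (~R -> (S /\ ~Q))): 0 ≤ 1, so result = 1
((~R -> (~R -> (S /\ ~Q))) /\ S) = min(1, 0.97) = 0.97
~((~R -> (~R -> (S /\ ~Q))) /\ S): Gödel ¬ of 0.97 = 0 (operand ≠ 0)
(Q -> S): 0.39 ≤ 0.97, so result = 1
((Q -> S) /\ P) = min(1, 0.65) = 0.65
(~((~R -> (~R -> (S /\ ~Q))) /\ S) \/ ((Q -> S) /\ P)) = max(0, 0.65) = 0.65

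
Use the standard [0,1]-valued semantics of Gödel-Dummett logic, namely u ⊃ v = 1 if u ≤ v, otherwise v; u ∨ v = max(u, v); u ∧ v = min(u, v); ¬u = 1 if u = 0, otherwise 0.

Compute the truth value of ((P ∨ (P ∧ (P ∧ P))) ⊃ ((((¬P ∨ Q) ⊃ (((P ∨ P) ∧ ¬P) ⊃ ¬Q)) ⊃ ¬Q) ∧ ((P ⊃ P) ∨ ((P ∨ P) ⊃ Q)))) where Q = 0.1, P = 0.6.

(P ∧ P) = min(0.6, 0.6) = 0.6
(P ∧ (P ∧ P)) = min(0.6, 0.6) = 0.6
(P ∨ (P ∧ (P ∧ P))) = max(0.6, 0.6) = 0.6
¬P: Gödel ¬ of 0.6 = 0 (operand ≠ 0)
(¬P ∨ Q) = max(0, 0.1) = 0.1
(P ∨ P) = max(0.6, 0.6) = 0.6
¬P: Gödel ¬ of 0.6 = 0 (operand ≠ 0)
((P ∨ P) ∧ ¬P) = min(0.6, 0) = 0
¬Q: Gödel ¬ of 0.1 = 0 (operand ≠ 0)
(((P ∨ P) ∧ ¬P) ⊃ ¬Q): 0 ≤ 0, so result = 1
((¬P ∨ Q) ⊃ (((P ∨ P) ∧ ¬P) ⊃ ¬Q)): 0.1 ≤ 1, so result = 1
¬Q: Gödel ¬ of 0.1 = 0 (operand ≠ 0)
(((¬P ∨ Q) ⊃ (((P ∨ P) ∧ ¬P) ⊃ ¬Q)) ⊃ ¬Q): 1 > 0, so result = 0
(P ⊃ P): 0.6 ≤ 0.6, so result = 1
(P ∨ P) = max(0.6, 0.6) = 0.6
((P ∨ P) ⊃ Q): 0.6 > 0.1, so result = 0.1
((P ⊃ P) ∨ ((P ∨ P) ⊃ Q)) = max(1, 0.1) = 1
((((¬P ∨ Q) ⊃ (((P ∨ P) ∧ ¬P) ⊃ ¬Q)) ⊃ ¬Q) ∧ ((P ⊃ P) ∨ ((P ∨ P) ⊃ Q))) = min(0, 1) = 0
((P ∨ (P ∧ (P ∧ P))) ⊃ ((((¬P ∨ Q) ⊃ (((P ∨ P) ∧ ¬P) ⊃ ¬Q)) ⊃ ¬Q) ∧ ((P ⊃ P) ∨ ((P ∨ P) ⊃ Q)))): 0.6 > 0, so result = 0

0.00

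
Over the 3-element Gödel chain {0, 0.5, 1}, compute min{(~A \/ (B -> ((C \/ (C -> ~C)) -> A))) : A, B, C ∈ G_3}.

The minimum is attained at A = 0.5, B = 1, C = 0:
  ~A: Gödel ¬ of 0.5 = 0 (operand ≠ 0)
  ~C: Gödel ¬ of 0 = 1 (operand is 0)
  (C -> ~C): 0 ≤ 1, so result = 1
  (C \/ (C -> ~C)) = max(0, 1) = 1
  ((C \/ (C -> ~C)) -> A): 1 > 0.5, so result = 0.5
  (B -> ((C \/ (C -> ~C)) -> A)): 1 > 0.5, so result = 0.5
  (~A \/ (B -> ((C \/ (C -> ~C)) -> A))) = max(0, 0.5) = 0.5
Checking all 27 assignments confirms none give a value below 0.50.

0.50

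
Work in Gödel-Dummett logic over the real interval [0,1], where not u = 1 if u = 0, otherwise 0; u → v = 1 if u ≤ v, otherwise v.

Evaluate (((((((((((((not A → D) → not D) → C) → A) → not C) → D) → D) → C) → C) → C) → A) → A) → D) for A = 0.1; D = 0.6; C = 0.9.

0.60

not A: Gödel ¬ of 0.1 = 0 (operand ≠ 0)
(not A → D): 0 ≤ 0.6, so result = 1
not D: Gödel ¬ of 0.6 = 0 (operand ≠ 0)
((not A → D) → not D): 1 > 0, so result = 0
(((not A → D) → not D) → C): 0 ≤ 0.9, so result = 1
((((not A → D) → not D) → C) → A): 1 > 0.1, so result = 0.1
not C: Gödel ¬ of 0.9 = 0 (operand ≠ 0)
(((((not A → D) → not D) → C) → A) → not C): 0.1 > 0, so result = 0
((((((not A → D) → not D) → C) → A) → not C) → D): 0 ≤ 0.6, so result = 1
(((((((not A → D) → not D) → C) → A) → not C) → D) → D): 1 > 0.6, so result = 0.6
((((((((not A → D) → not D) → C) → A) → not C) → D) → D) → C): 0.6 ≤ 0.9, so result = 1
(((((((((not A → D) → not D) → C) → A) → not C) → D) → D) → C) → C): 1 > 0.9, so result = 0.9
((((((((((not A → D) → not D) → C) → A) → not C) → D) → D) → C) → C) → C): 0.9 ≤ 0.9, so result = 1
(((((((((((not A → D) → not D) → C) → A) → not C) → D) → D) → C) → C) → C) → A): 1 > 0.1, so result = 0.1
((((((((((((not A → D) → not D) → C) → A) → not C) → D) → D) → C) → C) → C) → A) → A): 0.1 ≤ 0.1, so result = 1
(((((((((((((not A → D) → not D) → C) → A) → not C) → D) → D) → C) → C) → C) → A) → A) → D): 1 > 0.6, so result = 0.6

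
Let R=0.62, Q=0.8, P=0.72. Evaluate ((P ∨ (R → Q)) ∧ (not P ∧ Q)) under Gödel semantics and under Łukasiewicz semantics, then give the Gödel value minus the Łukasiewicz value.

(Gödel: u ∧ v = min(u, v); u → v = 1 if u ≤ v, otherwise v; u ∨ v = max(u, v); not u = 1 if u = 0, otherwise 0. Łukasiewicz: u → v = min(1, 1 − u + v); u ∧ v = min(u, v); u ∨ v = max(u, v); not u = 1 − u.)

Gödel evaluation:
  (R → Q): 0.62 ≤ 0.8, so result = 1
  (P ∨ (R → Q)) = max(0.72, 1) = 1
  not P: Gödel ¬ of 0.72 = 0 (operand ≠ 0)
  (not P ∧ Q) = min(0, 0.8) = 0
  ((P ∨ (R → Q)) ∧ (not P ∧ Q)) = min(1, 0) = 0
  Gödel value = 0
Łukasiewicz evaluation:
  (R → Q): min(1, 1 − 0.62 + 0.8) = 1
  (P ∨ (R → Q)) = max(0.72, 1) = 1
  not P: Łukasiewicz ¬ gives 1 − 0.72 = 0.28
  (not P ∧ Q) = min(0.28, 0.8) = 0.28
  ((P ∨ (R → Q)) ∧ (not P ∧ Q)) = min(1, 0.28) = 0.28
  Łukasiewicz value = 0.28
Difference: 0 − 0.28 = -0.28

-0.28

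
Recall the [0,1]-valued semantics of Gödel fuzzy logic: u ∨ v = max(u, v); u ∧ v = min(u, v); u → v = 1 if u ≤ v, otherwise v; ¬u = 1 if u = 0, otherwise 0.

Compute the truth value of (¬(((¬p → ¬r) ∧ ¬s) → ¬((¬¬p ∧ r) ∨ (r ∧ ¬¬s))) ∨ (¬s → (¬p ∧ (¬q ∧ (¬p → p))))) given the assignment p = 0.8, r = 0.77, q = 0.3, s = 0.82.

1.00

¬p: Gödel ¬ of 0.8 = 0 (operand ≠ 0)
¬r: Gödel ¬ of 0.77 = 0 (operand ≠ 0)
(¬p → ¬r): 0 ≤ 0, so result = 1
¬s: Gödel ¬ of 0.82 = 0 (operand ≠ 0)
((¬p → ¬r) ∧ ¬s) = min(1, 0) = 0
¬p: Gödel ¬ of 0.8 = 0 (operand ≠ 0)
¬¬p: Gödel ¬ of 0 = 1 (operand is 0)
(¬¬p ∧ r) = min(1, 0.77) = 0.77
¬s: Gödel ¬ of 0.82 = 0 (operand ≠ 0)
¬¬s: Gödel ¬ of 0 = 1 (operand is 0)
(r ∧ ¬¬s) = min(0.77, 1) = 0.77
((¬¬p ∧ r) ∨ (r ∧ ¬¬s)) = max(0.77, 0.77) = 0.77
¬((¬¬p ∧ r) ∨ (r ∧ ¬¬s)): Gödel ¬ of 0.77 = 0 (operand ≠ 0)
(((¬p → ¬r) ∧ ¬s) → ¬((¬¬p ∧ r) ∨ (r ∧ ¬¬s))): 0 ≤ 0, so result = 1
¬(((¬p → ¬r) ∧ ¬s) → ¬((¬¬p ∧ r) ∨ (r ∧ ¬¬s))): Gödel ¬ of 1 = 0 (operand ≠ 0)
¬s: Gödel ¬ of 0.82 = 0 (operand ≠ 0)
¬p: Gödel ¬ of 0.8 = 0 (operand ≠ 0)
¬q: Gödel ¬ of 0.3 = 0 (operand ≠ 0)
¬p: Gödel ¬ of 0.8 = 0 (operand ≠ 0)
(¬p → p): 0 ≤ 0.8, so result = 1
(¬q ∧ (¬p → p)) = min(0, 1) = 0
(¬p ∧ (¬q ∧ (¬p → p))) = min(0, 0) = 0
(¬s → (¬p ∧ (¬q ∧ (¬p → p)))): 0 ≤ 0, so result = 1
(¬(((¬p → ¬r) ∧ ¬s) → ¬((¬¬p ∧ r) ∨ (r ∧ ¬¬s))) ∨ (¬s → (¬p ∧ (¬q ∧ (¬p → p))))) = max(0, 1) = 1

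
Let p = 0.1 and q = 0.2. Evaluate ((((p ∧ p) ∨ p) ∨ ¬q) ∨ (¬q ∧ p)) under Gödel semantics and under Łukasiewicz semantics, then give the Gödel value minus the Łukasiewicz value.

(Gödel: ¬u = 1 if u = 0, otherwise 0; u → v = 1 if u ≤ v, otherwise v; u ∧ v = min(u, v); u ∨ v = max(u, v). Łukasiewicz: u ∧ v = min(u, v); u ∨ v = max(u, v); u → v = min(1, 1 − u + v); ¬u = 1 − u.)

Gödel evaluation:
  (p ∧ p) = min(0.1, 0.1) = 0.1
  ((p ∧ p) ∨ p) = max(0.1, 0.1) = 0.1
  ¬q: Gödel ¬ of 0.2 = 0 (operand ≠ 0)
  (((p ∧ p) ∨ p) ∨ ¬q) = max(0.1, 0) = 0.1
  ¬q: Gödel ¬ of 0.2 = 0 (operand ≠ 0)
  (¬q ∧ p) = min(0, 0.1) = 0
  ((((p ∧ p) ∨ p) ∨ ¬q) ∨ (¬q ∧ p)) = max(0.1, 0) = 0.1
  Gödel value = 0.1
Łukasiewicz evaluation:
  (p ∧ p) = min(0.1, 0.1) = 0.1
  ((p ∧ p) ∨ p) = max(0.1, 0.1) = 0.1
  ¬q: Łukasiewicz ¬ gives 1 − 0.2 = 0.8
  (((p ∧ p) ∨ p) ∨ ¬q) = max(0.1, 0.8) = 0.8
  ¬q: Łukasiewicz ¬ gives 1 − 0.2 = 0.8
  (¬q ∧ p) = min(0.8, 0.1) = 0.1
  ((((p ∧ p) ∨ p) ∨ ¬q) ∨ (¬q ∧ p)) = max(0.8, 0.1) = 0.8
  Łukasiewicz value = 0.8
Difference: 0.1 − 0.8 = -0.70

-0.70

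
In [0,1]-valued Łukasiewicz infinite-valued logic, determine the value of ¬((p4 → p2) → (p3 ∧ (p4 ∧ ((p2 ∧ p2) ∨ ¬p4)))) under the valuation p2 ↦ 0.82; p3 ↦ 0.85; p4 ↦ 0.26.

0.74

(p4 → p2): min(1, 1 − 0.26 + 0.82) = 1
(p2 ∧ p2) = min(0.82, 0.82) = 0.82
¬p4: Łukasiewicz ¬ gives 1 − 0.26 = 0.74
((p2 ∧ p2) ∨ ¬p4) = max(0.82, 0.74) = 0.82
(p4 ∧ ((p2 ∧ p2) ∨ ¬p4)) = min(0.26, 0.82) = 0.26
(p3 ∧ (p4 ∧ ((p2 ∧ p2) ∨ ¬p4))) = min(0.85, 0.26) = 0.26
((p4 → p2) → (p3 ∧ (p4 ∧ ((p2 ∧ p2) ∨ ¬p4)))): min(1, 1 − 1 + 0.26) = 0.26
¬((p4 → p2) → (p3 ∧ (p4 ∧ ((p2 ∧ p2) ∨ ¬p4)))): Łukasiewicz ¬ gives 1 − 0.26 = 0.74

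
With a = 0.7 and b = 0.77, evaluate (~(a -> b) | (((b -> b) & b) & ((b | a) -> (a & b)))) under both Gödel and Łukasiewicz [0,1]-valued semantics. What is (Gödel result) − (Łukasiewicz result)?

-0.07

Gödel evaluation:
  (a -> b): 0.7 ≤ 0.77, so result = 1
  ~(a -> b): Gödel ¬ of 1 = 0 (operand ≠ 0)
  (b -> b): 0.77 ≤ 0.77, so result = 1
  ((b -> b) & b) = min(1, 0.77) = 0.77
  (b | a) = max(0.77, 0.7) = 0.77
  (a & b) = min(0.7, 0.77) = 0.7
  ((b | a) -> (a & b)): 0.77 > 0.7, so result = 0.7
  (((b -> b) & b) & ((b | a) -> (a & b))) = min(0.77, 0.7) = 0.7
  (~(a -> b) | (((b -> b) & b) & ((b | a) -> (a & b)))) = max(0, 0.7) = 0.7
  Gödel value = 0.7
Łukasiewicz evaluation:
  (a -> b): min(1, 1 − 0.7 + 0.77) = 1
  ~(a -> b): Łukasiewicz ¬ gives 1 − 1 = 0
  (b -> b): min(1, 1 − 0.77 + 0.77) = 1
  ((b -> b) & b) = min(1, 0.77) = 0.77
  (b | a) = max(0.77, 0.7) = 0.77
  (a & b) = min(0.7, 0.77) = 0.7
  ((b | a) -> (a & b)): min(1, 1 − 0.77 + 0.7) = 0.93
  (((b -> b) & b) & ((b | a) -> (a & b))) = min(0.77, 0.93) = 0.77
  (~(a -> b) | (((b -> b) & b) & ((b | a) -> (a & b)))) = max(0, 0.77) = 0.77
  Łukasiewicz value = 0.77
Difference: 0.7 − 0.77 = -0.07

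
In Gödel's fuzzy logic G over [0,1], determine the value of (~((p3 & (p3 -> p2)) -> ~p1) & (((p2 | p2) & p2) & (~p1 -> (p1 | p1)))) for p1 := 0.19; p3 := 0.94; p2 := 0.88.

0.88

(p3 -> p2): 0.94 > 0.88, so result = 0.88
(p3 & (p3 -> p2)) = min(0.94, 0.88) = 0.88
~p1: Gödel ¬ of 0.19 = 0 (operand ≠ 0)
((p3 & (p3 -> p2)) -> ~p1): 0.88 > 0, so result = 0
~((p3 & (p3 -> p2)) -> ~p1): Gödel ¬ of 0 = 1 (operand is 0)
(p2 | p2) = max(0.88, 0.88) = 0.88
((p2 | p2) & p2) = min(0.88, 0.88) = 0.88
~p1: Gödel ¬ of 0.19 = 0 (operand ≠ 0)
(p1 | p1) = max(0.19, 0.19) = 0.19
(~p1 -> (p1 | p1)): 0 ≤ 0.19, so result = 1
(((p2 | p2) & p2) & (~p1 -> (p1 | p1))) = min(0.88, 1) = 0.88
(~((p3 & (p3 -> p2)) -> ~p1) & (((p2 | p2) & p2) & (~p1 -> (p1 | p1)))) = min(1, 0.88) = 0.88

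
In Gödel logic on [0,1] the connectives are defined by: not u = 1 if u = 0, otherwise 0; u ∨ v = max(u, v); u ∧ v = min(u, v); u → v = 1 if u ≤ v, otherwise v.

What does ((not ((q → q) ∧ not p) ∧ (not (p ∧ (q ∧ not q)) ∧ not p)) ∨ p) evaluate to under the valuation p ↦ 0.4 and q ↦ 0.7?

0.40

(q → q): 0.7 ≤ 0.7, so result = 1
not p: Gödel ¬ of 0.4 = 0 (operand ≠ 0)
((q → q) ∧ not p) = min(1, 0) = 0
not ((q → q) ∧ not p): Gödel ¬ of 0 = 1 (operand is 0)
not q: Gödel ¬ of 0.7 = 0 (operand ≠ 0)
(q ∧ not q) = min(0.7, 0) = 0
(p ∧ (q ∧ not q)) = min(0.4, 0) = 0
not (p ∧ (q ∧ not q)): Gödel ¬ of 0 = 1 (operand is 0)
not p: Gödel ¬ of 0.4 = 0 (operand ≠ 0)
(not (p ∧ (q ∧ not q)) ∧ not p) = min(1, 0) = 0
(not ((q → q) ∧ not p) ∧ (not (p ∧ (q ∧ not q)) ∧ not p)) = min(1, 0) = 0
((not ((q → q) ∧ not p) ∧ (not (p ∧ (q ∧ not q)) ∧ not p)) ∨ p) = max(0, 0.4) = 0.4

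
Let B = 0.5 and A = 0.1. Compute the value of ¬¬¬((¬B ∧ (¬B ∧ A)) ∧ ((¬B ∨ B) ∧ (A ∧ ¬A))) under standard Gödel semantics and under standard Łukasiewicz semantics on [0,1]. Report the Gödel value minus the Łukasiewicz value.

0.10

Gödel evaluation:
  ¬B: Gödel ¬ of 0.5 = 0 (operand ≠ 0)
  ¬B: Gödel ¬ of 0.5 = 0 (operand ≠ 0)
  (¬B ∧ A) = min(0, 0.1) = 0
  (¬B ∧ (¬B ∧ A)) = min(0, 0) = 0
  ¬B: Gödel ¬ of 0.5 = 0 (operand ≠ 0)
  (¬B ∨ B) = max(0, 0.5) = 0.5
  ¬A: Gödel ¬ of 0.1 = 0 (operand ≠ 0)
  (A ∧ ¬A) = min(0.1, 0) = 0
  ((¬B ∨ B) ∧ (A ∧ ¬A)) = min(0.5, 0) = 0
  ((¬B ∧ (¬B ∧ A)) ∧ ((¬B ∨ B) ∧ (A ∧ ¬A))) = min(0, 0) = 0
  ¬((¬B ∧ (¬B ∧ A)) ∧ ((¬B ∨ B) ∧ (A ∧ ¬A))): Gödel ¬ of 0 = 1 (operand is 0)
  ¬¬((¬B ∧ (¬B ∧ A)) ∧ ((¬B ∨ B) ∧ (A ∧ ¬A))): Gödel ¬ of 1 = 0 (operand ≠ 0)
  ¬¬¬((¬B ∧ (¬B ∧ A)) ∧ ((¬B ∨ B) ∧ (A ∧ ¬A))): Gödel ¬ of 0 = 1 (operand is 0)
  Gödel value = 1
Łukasiewicz evaluation:
  ¬B: Łukasiewicz ¬ gives 1 − 0.5 = 0.5
  ¬B: Łukasiewicz ¬ gives 1 − 0.5 = 0.5
  (¬B ∧ A) = min(0.5, 0.1) = 0.1
  (¬B ∧ (¬B ∧ A)) = min(0.5, 0.1) = 0.1
  ¬B: Łukasiewicz ¬ gives 1 − 0.5 = 0.5
  (¬B ∨ B) = max(0.5, 0.5) = 0.5
  ¬A: Łukasiewicz ¬ gives 1 − 0.1 = 0.9
  (A ∧ ¬A) = min(0.1, 0.9) = 0.1
  ((¬B ∨ B) ∧ (A ∧ ¬A)) = min(0.5, 0.1) = 0.1
  ((¬B ∧ (¬B ∧ A)) ∧ ((¬B ∨ B) ∧ (A ∧ ¬A))) = min(0.1, 0.1) = 0.1
  ¬((¬B ∧ (¬B ∧ A)) ∧ ((¬B ∨ B) ∧ (A ∧ ¬A))): Łukasiewicz ¬ gives 1 − 0.1 = 0.9
  ¬¬((¬B ∧ (¬B ∧ A)) ∧ ((¬B ∨ B) ∧ (A ∧ ¬A))): Łukasiewicz ¬ gives 1 − 0.9 = 0.1
  ¬¬¬((¬B ∧ (¬B ∧ A)) ∧ ((¬B ∨ B) ∧ (A ∧ ¬A))): Łukasiewicz ¬ gives 1 − 0.1 = 0.9
  Łukasiewicz value = 0.9
Difference: 1 − 0.9 = 0.10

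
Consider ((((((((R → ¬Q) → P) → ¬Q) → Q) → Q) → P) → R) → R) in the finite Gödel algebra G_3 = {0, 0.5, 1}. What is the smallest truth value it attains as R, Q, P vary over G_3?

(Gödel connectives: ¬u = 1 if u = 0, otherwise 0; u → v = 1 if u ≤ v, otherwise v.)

0.00

The minimum is attained at R = 0, Q = 0, P = 0:
  ¬Q: Gödel ¬ of 0 = 1 (operand is 0)
  (R → ¬Q): 0 ≤ 1, so result = 1
  ((R → ¬Q) → P): 1 > 0, so result = 0
  ¬Q: Gödel ¬ of 0 = 1 (operand is 0)
  (((R → ¬Q) → P) → ¬Q): 0 ≤ 1, so result = 1
  ((((R → ¬Q) → P) → ¬Q) → Q): 1 > 0, so result = 0
  (((((R → ¬Q) → P) → ¬Q) → Q) → Q): 0 ≤ 0, so result = 1
  ((((((R → ¬Q) → P) → ¬Q) → Q) → Q) → P): 1 > 0, so result = 0
  (((((((R → ¬Q) → P) → ¬Q) → Q) → Q) → P) → R): 0 ≤ 0, so result = 1
  ((((((((R → ¬Q) → P) → ¬Q) → Q) → Q) → P) → R) → R): 1 > 0, so result = 0
Checking all 27 assignments confirms none give a value below 0.00.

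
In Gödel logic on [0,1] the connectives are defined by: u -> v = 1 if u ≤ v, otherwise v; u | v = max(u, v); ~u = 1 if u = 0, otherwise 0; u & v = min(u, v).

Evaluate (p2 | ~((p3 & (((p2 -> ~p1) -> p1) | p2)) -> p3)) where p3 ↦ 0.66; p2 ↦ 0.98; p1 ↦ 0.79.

0.98

~p1: Gödel ¬ of 0.79 = 0 (operand ≠ 0)
(p2 -> ~p1): 0.98 > 0, so result = 0
((p2 -> ~p1) -> p1): 0 ≤ 0.79, so result = 1
(((p2 -> ~p1) -> p1) | p2) = max(1, 0.98) = 1
(p3 & (((p2 -> ~p1) -> p1) | p2)) = min(0.66, 1) = 0.66
((p3 & (((p2 -> ~p1) -> p1) | p2)) -> p3): 0.66 ≤ 0.66, so result = 1
~((p3 & (((p2 -> ~p1) -> p1) | p2)) -> p3): Gödel ¬ of 1 = 0 (operand ≠ 0)
(p2 | ~((p3 & (((p2 -> ~p1) -> p1) | p2)) -> p3)) = max(0.98, 0) = 0.98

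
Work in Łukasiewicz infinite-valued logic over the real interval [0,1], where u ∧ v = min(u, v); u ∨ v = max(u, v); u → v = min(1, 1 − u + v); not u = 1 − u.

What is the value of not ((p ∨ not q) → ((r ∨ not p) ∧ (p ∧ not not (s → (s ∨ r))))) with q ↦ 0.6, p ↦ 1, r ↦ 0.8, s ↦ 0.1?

0.20

not q: Łukasiewicz ¬ gives 1 − 0.6 = 0.4
(p ∨ not q) = max(1, 0.4) = 1
not p: Łukasiewicz ¬ gives 1 − 1 = 0
(r ∨ not p) = max(0.8, 0) = 0.8
(s ∨ r) = max(0.1, 0.8) = 0.8
(s → (s ∨ r)): min(1, 1 − 0.1 + 0.8) = 1
not (s → (s ∨ r)): Łukasiewicz ¬ gives 1 − 1 = 0
not not (s → (s ∨ r)): Łukasiewicz ¬ gives 1 − 0 = 1
(p ∧ not not (s → (s ∨ r))) = min(1, 1) = 1
((r ∨ not p) ∧ (p ∧ not not (s → (s ∨ r)))) = min(0.8, 1) = 0.8
((p ∨ not q) → ((r ∨ not p) ∧ (p ∧ not not (s → (s ∨ r))))): min(1, 1 − 1 + 0.8) = 0.8
not ((p ∨ not q) → ((r ∨ not p) ∧ (p ∧ not not (s → (s ∨ r))))): Łukasiewicz ¬ gives 1 − 0.8 = 0.2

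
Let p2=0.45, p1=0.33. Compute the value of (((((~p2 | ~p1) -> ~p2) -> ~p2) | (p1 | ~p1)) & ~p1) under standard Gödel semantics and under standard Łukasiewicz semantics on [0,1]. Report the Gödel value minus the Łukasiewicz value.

Gödel evaluation:
  ~p2: Gödel ¬ of 0.45 = 0 (operand ≠ 0)
  ~p1: Gödel ¬ of 0.33 = 0 (operand ≠ 0)
  (~p2 | ~p1) = max(0, 0) = 0
  ~p2: Gödel ¬ of 0.45 = 0 (operand ≠ 0)
  ((~p2 | ~p1) -> ~p2): 0 ≤ 0, so result = 1
  ~p2: Gödel ¬ of 0.45 = 0 (operand ≠ 0)
  (((~p2 | ~p1) -> ~p2) -> ~p2): 1 > 0, so result = 0
  ~p1: Gödel ¬ of 0.33 = 0 (operand ≠ 0)
  (p1 | ~p1) = max(0.33, 0) = 0.33
  ((((~p2 | ~p1) -> ~p2) -> ~p2) | (p1 | ~p1)) = max(0, 0.33) = 0.33
  ~p1: Gödel ¬ of 0.33 = 0 (operand ≠ 0)
  (((((~p2 | ~p1) -> ~p2) -> ~p2) | (p1 | ~p1)) & ~p1) = min(0.33, 0) = 0
  Gödel value = 0
Łukasiewicz evaluation:
  ~p2: Łukasiewicz ¬ gives 1 − 0.45 = 0.55
  ~p1: Łukasiewicz ¬ gives 1 − 0.33 = 0.67
  (~p2 | ~p1) = max(0.55, 0.67) = 0.67
  ~p2: Łukasiewicz ¬ gives 1 − 0.45 = 0.55
  ((~p2 | ~p1) -> ~p2): min(1, 1 − 0.67 + 0.55) = 0.88
  ~p2: Łukasiewicz ¬ gives 1 − 0.45 = 0.55
  (((~p2 | ~p1) -> ~p2) -> ~p2): min(1, 1 − 0.88 + 0.55) = 0.67
  ~p1: Łukasiewicz ¬ gives 1 − 0.33 = 0.67
  (p1 | ~p1) = max(0.33, 0.67) = 0.67
  ((((~p2 | ~p1) -> ~p2) -> ~p2) | (p1 | ~p1)) = max(0.67, 0.67) = 0.67
  ~p1: Łukasiewicz ¬ gives 1 − 0.33 = 0.67
  (((((~p2 | ~p1) -> ~p2) -> ~p2) | (p1 | ~p1)) & ~p1) = min(0.67, 0.67) = 0.67
  Łukasiewicz value = 0.67
Difference: 0 − 0.67 = -0.67

-0.67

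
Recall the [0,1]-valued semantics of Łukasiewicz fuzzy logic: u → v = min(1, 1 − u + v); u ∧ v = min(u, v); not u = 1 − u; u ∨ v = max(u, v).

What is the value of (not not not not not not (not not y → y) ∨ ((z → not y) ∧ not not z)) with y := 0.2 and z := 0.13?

1.00

not y: Łukasiewicz ¬ gives 1 − 0.2 = 0.8
not not y: Łukasiewicz ¬ gives 1 − 0.8 = 0.2
(not not y → y): min(1, 1 − 0.2 + 0.2) = 1
not (not not y → y): Łukasiewicz ¬ gives 1 − 1 = 0
not not (not not y → y): Łukasiewicz ¬ gives 1 − 0 = 1
not not not (not not y → y): Łukasiewicz ¬ gives 1 − 1 = 0
not not not not (not not y → y): Łukasiewicz ¬ gives 1 − 0 = 1
not not not not not (not not y → y): Łukasiewicz ¬ gives 1 − 1 = 0
not not not not not not (not not y → y): Łukasiewicz ¬ gives 1 − 0 = 1
not y: Łukasiewicz ¬ gives 1 − 0.2 = 0.8
(z → not y): min(1, 1 − 0.13 + 0.8) = 1
not z: Łukasiewicz ¬ gives 1 − 0.13 = 0.87
not not z: Łukasiewicz ¬ gives 1 − 0.87 = 0.13
((z → not y) ∧ not not z) = min(1, 0.13) = 0.13
(not not not not not not (not not y → y) ∨ ((z → not y) ∧ not not z)) = max(1, 0.13) = 1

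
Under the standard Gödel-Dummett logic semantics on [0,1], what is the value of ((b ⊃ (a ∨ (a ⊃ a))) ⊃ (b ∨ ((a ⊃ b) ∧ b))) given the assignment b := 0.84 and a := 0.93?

0.84

(a ⊃ a): 0.93 ≤ 0.93, so result = 1
(a ∨ (a ⊃ a)) = max(0.93, 1) = 1
(b ⊃ (a ∨ (a ⊃ a))): 0.84 ≤ 1, so result = 1
(a ⊃ b): 0.93 > 0.84, so result = 0.84
((a ⊃ b) ∧ b) = min(0.84, 0.84) = 0.84
(b ∨ ((a ⊃ b) ∧ b)) = max(0.84, 0.84) = 0.84
((b ⊃ (a ∨ (a ⊃ a))) ⊃ (b ∨ ((a ⊃ b) ∧ b))): 1 > 0.84, so result = 0.84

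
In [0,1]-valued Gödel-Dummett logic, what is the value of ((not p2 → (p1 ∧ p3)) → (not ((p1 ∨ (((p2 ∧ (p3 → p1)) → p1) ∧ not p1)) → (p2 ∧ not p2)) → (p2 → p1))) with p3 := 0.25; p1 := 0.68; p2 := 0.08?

not p2: Gödel ¬ of 0.08 = 0 (operand ≠ 0)
(p1 ∧ p3) = min(0.68, 0.25) = 0.25
(not p2 → (p1 ∧ p3)): 0 ≤ 0.25, so result = 1
(p3 → p1): 0.25 ≤ 0.68, so result = 1
(p2 ∧ (p3 → p1)) = min(0.08, 1) = 0.08
((p2 ∧ (p3 → p1)) → p1): 0.08 ≤ 0.68, so result = 1
not p1: Gödel ¬ of 0.68 = 0 (operand ≠ 0)
(((p2 ∧ (p3 → p1)) → p1) ∧ not p1) = min(1, 0) = 0
(p1 ∨ (((p2 ∧ (p3 → p1)) → p1) ∧ not p1)) = max(0.68, 0) = 0.68
not p2: Gödel ¬ of 0.08 = 0 (operand ≠ 0)
(p2 ∧ not p2) = min(0.08, 0) = 0
((p1 ∨ (((p2 ∧ (p3 → p1)) → p1) ∧ not p1)) → (p2 ∧ not p2)): 0.68 > 0, so result = 0
not ((p1 ∨ (((p2 ∧ (p3 → p1)) → p1) ∧ not p1)) → (p2 ∧ not p2)): Gödel ¬ of 0 = 1 (operand is 0)
(p2 → p1): 0.08 ≤ 0.68, so result = 1
(not ((p1 ∨ (((p2 ∧ (p3 → p1)) → p1) ∧ not p1)) → (p2 ∧ not p2)) → (p2 → p1)): 1 ≤ 1, so result = 1
((not p2 → (p1 ∧ p3)) → (not ((p1 ∨ (((p2 ∧ (p3 → p1)) → p1) ∧ not p1)) → (p2 ∧ not p2)) → (p2 → p1))): 1 ≤ 1, so result = 1

1.00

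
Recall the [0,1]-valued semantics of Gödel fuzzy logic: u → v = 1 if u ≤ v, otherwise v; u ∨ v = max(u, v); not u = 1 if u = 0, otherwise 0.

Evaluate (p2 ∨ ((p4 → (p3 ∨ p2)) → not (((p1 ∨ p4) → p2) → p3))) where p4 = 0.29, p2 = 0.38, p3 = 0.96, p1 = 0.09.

0.38

(p3 ∨ p2) = max(0.96, 0.38) = 0.96
(p4 → (p3 ∨ p2)): 0.29 ≤ 0.96, so result = 1
(p1 ∨ p4) = max(0.09, 0.29) = 0.29
((p1 ∨ p4) → p2): 0.29 ≤ 0.38, so result = 1
(((p1 ∨ p4) → p2) → p3): 1 > 0.96, so result = 0.96
not (((p1 ∨ p4) → p2) → p3): Gödel ¬ of 0.96 = 0 (operand ≠ 0)
((p4 → (p3 ∨ p2)) → not (((p1 ∨ p4) → p2) → p3)): 1 > 0, so result = 0
(p2 ∨ ((p4 → (p3 ∨ p2)) → not (((p1 ∨ p4) → p2) → p3))) = max(0.38, 0) = 0.38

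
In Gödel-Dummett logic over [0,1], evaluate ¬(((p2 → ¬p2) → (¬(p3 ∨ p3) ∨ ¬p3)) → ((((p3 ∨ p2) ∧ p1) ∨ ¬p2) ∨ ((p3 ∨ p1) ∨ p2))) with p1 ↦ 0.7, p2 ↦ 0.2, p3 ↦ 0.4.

¬p2: Gödel ¬ of 0.2 = 0 (operand ≠ 0)
(p2 → ¬p2): 0.2 > 0, so result = 0
(p3 ∨ p3) = max(0.4, 0.4) = 0.4
¬(p3 ∨ p3): Gödel ¬ of 0.4 = 0 (operand ≠ 0)
¬p3: Gödel ¬ of 0.4 = 0 (operand ≠ 0)
(¬(p3 ∨ p3) ∨ ¬p3) = max(0, 0) = 0
((p2 → ¬p2) → (¬(p3 ∨ p3) ∨ ¬p3)): 0 ≤ 0, so result = 1
(p3 ∨ p2) = max(0.4, 0.2) = 0.4
((p3 ∨ p2) ∧ p1) = min(0.4, 0.7) = 0.4
¬p2: Gödel ¬ of 0.2 = 0 (operand ≠ 0)
(((p3 ∨ p2) ∧ p1) ∨ ¬p2) = max(0.4, 0) = 0.4
(p3 ∨ p1) = max(0.4, 0.7) = 0.7
((p3 ∨ p1) ∨ p2) = max(0.7, 0.2) = 0.7
((((p3 ∨ p2) ∧ p1) ∨ ¬p2) ∨ ((p3 ∨ p1) ∨ p2)) = max(0.4, 0.7) = 0.7
(((p2 → ¬p2) → (¬(p3 ∨ p3) ∨ ¬p3)) → ((((p3 ∨ p2) ∧ p1) ∨ ¬p2) ∨ ((p3 ∨ p1) ∨ p2))): 1 > 0.7, so result = 0.7
¬(((p2 → ¬p2) → (¬(p3 ∨ p3) ∨ ¬p3)) → ((((p3 ∨ p2) ∧ p1) ∨ ¬p2) ∨ ((p3 ∨ p1) ∨ p2))): Gödel ¬ of 0.7 = 0 (operand ≠ 0)

0.00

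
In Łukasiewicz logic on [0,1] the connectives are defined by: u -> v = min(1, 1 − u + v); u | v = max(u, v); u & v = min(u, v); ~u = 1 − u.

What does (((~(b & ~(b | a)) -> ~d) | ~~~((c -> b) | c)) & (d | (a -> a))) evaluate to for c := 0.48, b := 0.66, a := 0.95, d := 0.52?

0.53

(b | a) = max(0.66, 0.95) = 0.95
~(b | a): Łukasiewicz ¬ gives 1 − 0.95 = 0.05
(b & ~(b | a)) = min(0.66, 0.05) = 0.05
~(b & ~(b | a)): Łukasiewicz ¬ gives 1 − 0.05 = 0.95
~d: Łukasiewicz ¬ gives 1 − 0.52 = 0.48
(~(b & ~(b | a)) -> ~d): min(1, 1 − 0.95 + 0.48) = 0.53
(c -> b): min(1, 1 − 0.48 + 0.66) = 1
((c -> b) | c) = max(1, 0.48) = 1
~((c -> b) | c): Łukasiewicz ¬ gives 1 − 1 = 0
~~((c -> b) | c): Łukasiewicz ¬ gives 1 − 0 = 1
~~~((c -> b) | c): Łukasiewicz ¬ gives 1 − 1 = 0
((~(b & ~(b | a)) -> ~d) | ~~~((c -> b) | c)) = max(0.53, 0) = 0.53
(a -> a): min(1, 1 − 0.95 + 0.95) = 1
(d | (a -> a)) = max(0.52, 1) = 1
(((~(b & ~(b | a)) -> ~d) | ~~~((c -> b) | c)) & (d | (a -> a))) = min(0.53, 1) = 0.53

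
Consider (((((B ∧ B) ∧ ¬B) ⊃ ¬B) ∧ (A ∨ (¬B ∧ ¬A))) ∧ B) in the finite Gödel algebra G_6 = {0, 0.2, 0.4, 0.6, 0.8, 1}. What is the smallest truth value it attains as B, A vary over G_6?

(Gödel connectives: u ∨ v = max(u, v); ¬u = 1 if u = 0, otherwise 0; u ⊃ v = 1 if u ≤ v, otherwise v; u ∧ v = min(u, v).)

The minimum is attained at B = 0, A = 0:
  (B ∧ B) = min(0, 0) = 0
  ¬B: Gödel ¬ of 0 = 1 (operand is 0)
  ((B ∧ B) ∧ ¬B) = min(0, 1) = 0
  ¬B: Gödel ¬ of 0 = 1 (operand is 0)
  (((B ∧ B) ∧ ¬B) ⊃ ¬B): 0 ≤ 1, so result = 1
  ¬B: Gödel ¬ of 0 = 1 (operand is 0)
  ¬A: Gödel ¬ of 0 = 1 (operand is 0)
  (¬B ∧ ¬A) = min(1, 1) = 1
  (A ∨ (¬B ∧ ¬A)) = max(0, 1) = 1
  ((((B ∧ B) ∧ ¬B) ⊃ ¬B) ∧ (A ∨ (¬B ∧ ¬A))) = min(1, 1) = 1
  (((((B ∧ B) ∧ ¬B) ⊃ ¬B) ∧ (A ∨ (¬B ∧ ¬A))) ∧ B) = min(1, 0) = 0
Checking all 36 assignments confirms none give a value below 0.00.

0.00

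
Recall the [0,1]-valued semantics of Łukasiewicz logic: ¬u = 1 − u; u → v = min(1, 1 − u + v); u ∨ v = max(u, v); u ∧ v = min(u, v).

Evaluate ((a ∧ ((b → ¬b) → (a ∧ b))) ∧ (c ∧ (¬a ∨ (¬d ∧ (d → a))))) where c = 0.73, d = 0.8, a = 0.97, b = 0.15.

¬b: Łukasiewicz ¬ gives 1 − 0.15 = 0.85
(b → ¬b): min(1, 1 − 0.15 + 0.85) = 1
(a ∧ b) = min(0.97, 0.15) = 0.15
((b → ¬b) → (a ∧ b)): min(1, 1 − 1 + 0.15) = 0.15
(a ∧ ((b → ¬b) → (a ∧ b))) = min(0.97, 0.15) = 0.15
¬a: Łukasiewicz ¬ gives 1 − 0.97 = 0.03
¬d: Łukasiewicz ¬ gives 1 − 0.8 = 0.2
(d → a): min(1, 1 − 0.8 + 0.97) = 1
(¬d ∧ (d → a)) = min(0.2, 1) = 0.2
(¬a ∨ (¬d ∧ (d → a))) = max(0.03, 0.2) = 0.2
(c ∧ (¬a ∨ (¬d ∧ (d → a)))) = min(0.73, 0.2) = 0.2
((a ∧ ((b → ¬b) → (a ∧ b))) ∧ (c ∧ (¬a ∨ (¬d ∧ (d → a))))) = min(0.15, 0.2) = 0.15

0.15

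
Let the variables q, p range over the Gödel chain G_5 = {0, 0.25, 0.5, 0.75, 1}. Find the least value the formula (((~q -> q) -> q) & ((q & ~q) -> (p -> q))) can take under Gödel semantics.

0.25

The minimum is attained at q = 0.25, p = 0:
  ~q: Gödel ¬ of 0.25 = 0 (operand ≠ 0)
  (~q -> q): 0 ≤ 0.25, so result = 1
  ((~q -> q) -> q): 1 > 0.25, so result = 0.25
  ~q: Gödel ¬ of 0.25 = 0 (operand ≠ 0)
  (q & ~q) = min(0.25, 0) = 0
  (p -> q): 0 ≤ 0.25, so result = 1
  ((q & ~q) -> (p -> q)): 0 ≤ 1, so result = 1
  (((~q -> q) -> q) & ((q & ~q) -> (p -> q))) = min(0.25, 1) = 0.25
Checking all 25 assignments confirms none give a value below 0.25.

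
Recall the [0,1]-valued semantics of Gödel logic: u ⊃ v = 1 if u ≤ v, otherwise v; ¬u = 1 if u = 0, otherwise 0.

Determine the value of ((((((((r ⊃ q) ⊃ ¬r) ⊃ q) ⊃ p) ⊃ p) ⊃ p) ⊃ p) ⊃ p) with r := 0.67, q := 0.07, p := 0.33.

(r ⊃ q): 0.67 > 0.07, so result = 0.07
¬r: Gödel ¬ of 0.67 = 0 (operand ≠ 0)
((r ⊃ q) ⊃ ¬r): 0.07 > 0, so result = 0
(((r ⊃ q) ⊃ ¬r) ⊃ q): 0 ≤ 0.07, so result = 1
((((r ⊃ q) ⊃ ¬r) ⊃ q) ⊃ p): 1 > 0.33, so result = 0.33
(((((r ⊃ q) ⊃ ¬r) ⊃ q) ⊃ p) ⊃ p): 0.33 ≤ 0.33, so result = 1
((((((r ⊃ q) ⊃ ¬r) ⊃ q) ⊃ p) ⊃ p) ⊃ p): 1 > 0.33, so result = 0.33
(((((((r ⊃ q) ⊃ ¬r) ⊃ q) ⊃ p) ⊃ p) ⊃ p) ⊃ p): 0.33 ≤ 0.33, so result = 1
((((((((r ⊃ q) ⊃ ¬r) ⊃ q) ⊃ p) ⊃ p) ⊃ p) ⊃ p) ⊃ p): 1 > 0.33, so result = 0.33

0.33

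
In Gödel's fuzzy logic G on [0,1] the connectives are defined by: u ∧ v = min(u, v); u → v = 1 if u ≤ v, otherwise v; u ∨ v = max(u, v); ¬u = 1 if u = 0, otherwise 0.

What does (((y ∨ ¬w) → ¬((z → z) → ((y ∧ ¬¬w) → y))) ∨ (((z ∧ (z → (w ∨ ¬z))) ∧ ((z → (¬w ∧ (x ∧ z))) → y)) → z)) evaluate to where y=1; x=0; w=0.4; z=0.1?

¬w: Gödel ¬ of 0.4 = 0 (operand ≠ 0)
(y ∨ ¬w) = max(1, 0) = 1
(z → z): 0.1 ≤ 0.1, so result = 1
¬w: Gödel ¬ of 0.4 = 0 (operand ≠ 0)
¬¬w: Gödel ¬ of 0 = 1 (operand is 0)
(y ∧ ¬¬w) = min(1, 1) = 1
((y ∧ ¬¬w) → y): 1 ≤ 1, so result = 1
((z → z) → ((y ∧ ¬¬w) → y)): 1 ≤ 1, so result = 1
¬((z → z) → ((y ∧ ¬¬w) → y)): Gödel ¬ of 1 = 0 (operand ≠ 0)
((y ∨ ¬w) → ¬((z → z) → ((y ∧ ¬¬w) → y))): 1 > 0, so result = 0
¬z: Gödel ¬ of 0.1 = 0 (operand ≠ 0)
(w ∨ ¬z) = max(0.4, 0) = 0.4
(z → (w ∨ ¬z)): 0.1 ≤ 0.4, so result = 1
(z ∧ (z → (w ∨ ¬z))) = min(0.1, 1) = 0.1
¬w: Gödel ¬ of 0.4 = 0 (operand ≠ 0)
(x ∧ z) = min(0, 0.1) = 0
(¬w ∧ (x ∧ z)) = min(0, 0) = 0
(z → (¬w ∧ (x ∧ z))): 0.1 > 0, so result = 0
((z → (¬w ∧ (x ∧ z))) → y): 0 ≤ 1, so result = 1
((z ∧ (z → (w ∨ ¬z))) ∧ ((z → (¬w ∧ (x ∧ z))) → y)) = min(0.1, 1) = 0.1
(((z ∧ (z → (w ∨ ¬z))) ∧ ((z → (¬w ∧ (x ∧ z))) → y)) → z): 0.1 ≤ 0.1, so result = 1
(((y ∨ ¬w) → ¬((z → z) → ((y ∧ ¬¬w) → y))) ∨ (((z ∧ (z → (w ∨ ¬z))) ∧ ((z → (¬w ∧ (x ∧ z))) → y)) → z)) = max(0, 1) = 1

1.00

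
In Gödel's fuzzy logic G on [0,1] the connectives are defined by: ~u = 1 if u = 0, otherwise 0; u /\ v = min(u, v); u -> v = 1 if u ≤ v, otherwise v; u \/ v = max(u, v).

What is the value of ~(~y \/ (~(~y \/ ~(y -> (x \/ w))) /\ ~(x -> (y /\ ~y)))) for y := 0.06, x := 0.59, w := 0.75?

~y: Gödel ¬ of 0.06 = 0 (operand ≠ 0)
~y: Gödel ¬ of 0.06 = 0 (operand ≠ 0)
(x \/ w) = max(0.59, 0.75) = 0.75
(y -> (x \/ w)): 0.06 ≤ 0.75, so result = 1
~(y -> (x \/ w)): Gödel ¬ of 1 = 0 (operand ≠ 0)
(~y \/ ~(y -> (x \/ w))) = max(0, 0) = 0
~(~y \/ ~(y -> (x \/ w))): Gödel ¬ of 0 = 1 (operand is 0)
~y: Gödel ¬ of 0.06 = 0 (operand ≠ 0)
(y /\ ~y) = min(0.06, 0) = 0
(x -> (y /\ ~y)): 0.59 > 0, so result = 0
~(x -> (y /\ ~y)): Gödel ¬ of 0 = 1 (operand is 0)
(~(~y \/ ~(y -> (x \/ w))) /\ ~(x -> (y /\ ~y))) = min(1, 1) = 1
(~y \/ (~(~y \/ ~(y -> (x \/ w))) /\ ~(x -> (y /\ ~y)))) = max(0, 1) = 1
~(~y \/ (~(~y \/ ~(y -> (x \/ w))) /\ ~(x -> (y /\ ~y)))): Gödel ¬ of 1 = 0 (operand ≠ 0)

0.00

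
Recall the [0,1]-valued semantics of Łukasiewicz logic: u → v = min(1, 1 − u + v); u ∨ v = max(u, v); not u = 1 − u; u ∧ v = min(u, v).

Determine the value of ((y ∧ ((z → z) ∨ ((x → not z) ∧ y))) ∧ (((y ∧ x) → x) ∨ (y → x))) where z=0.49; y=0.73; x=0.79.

0.73

(z → z): min(1, 1 − 0.49 + 0.49) = 1
not z: Łukasiewicz ¬ gives 1 − 0.49 = 0.51
(x → not z): min(1, 1 − 0.79 + 0.51) = 0.72
((x → not z) ∧ y) = min(0.72, 0.73) = 0.72
((z → z) ∨ ((x → not z) ∧ y)) = max(1, 0.72) = 1
(y ∧ ((z → z) ∨ ((x → not z) ∧ y))) = min(0.73, 1) = 0.73
(y ∧ x) = min(0.73, 0.79) = 0.73
((y ∧ x) → x): min(1, 1 − 0.73 + 0.79) = 1
(y → x): min(1, 1 − 0.73 + 0.79) = 1
(((y ∧ x) → x) ∨ (y → x)) = max(1, 1) = 1
((y ∧ ((z → z) ∨ ((x → not z) ∧ y))) ∧ (((y ∧ x) → x) ∨ (y → x))) = min(0.73, 1) = 0.73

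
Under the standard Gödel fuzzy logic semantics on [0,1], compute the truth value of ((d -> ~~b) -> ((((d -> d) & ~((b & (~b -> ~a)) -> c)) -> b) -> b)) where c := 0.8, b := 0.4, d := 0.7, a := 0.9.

~b: Gödel ¬ of 0.4 = 0 (operand ≠ 0)
~~b: Gödel ¬ of 0 = 1 (operand is 0)
(d -> ~~b): 0.7 ≤ 1, so result = 1
(d -> d): 0.7 ≤ 0.7, so result = 1
~b: Gödel ¬ of 0.4 = 0 (operand ≠ 0)
~a: Gödel ¬ of 0.9 = 0 (operand ≠ 0)
(~b -> ~a): 0 ≤ 0, so result = 1
(b & (~b -> ~a)) = min(0.4, 1) = 0.4
((b & (~b -> ~a)) -> c): 0.4 ≤ 0.8, so result = 1
~((b & (~b -> ~a)) -> c): Gödel ¬ of 1 = 0 (operand ≠ 0)
((d -> d) & ~((b & (~b -> ~a)) -> c)) = min(1, 0) = 0
(((d -> d) & ~((b & (~b -> ~a)) -> c)) -> b): 0 ≤ 0.4, so result = 1
((((d -> d) & ~((b & (~b -> ~a)) -> c)) -> b) -> b): 1 > 0.4, so result = 0.4
((d -> ~~b) -> ((((d -> d) & ~((b & (~b -> ~a)) -> c)) -> b) -> b)): 1 > 0.4, so result = 0.4

0.40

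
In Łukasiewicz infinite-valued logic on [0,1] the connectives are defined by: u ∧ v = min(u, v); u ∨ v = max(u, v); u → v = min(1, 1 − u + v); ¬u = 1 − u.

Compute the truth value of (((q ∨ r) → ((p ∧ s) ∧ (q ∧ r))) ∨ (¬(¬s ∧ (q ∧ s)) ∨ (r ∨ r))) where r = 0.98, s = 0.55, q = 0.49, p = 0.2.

0.98

(q ∨ r) = max(0.49, 0.98) = 0.98
(p ∧ s) = min(0.2, 0.55) = 0.2
(q ∧ r) = min(0.49, 0.98) = 0.49
((p ∧ s) ∧ (q ∧ r)) = min(0.2, 0.49) = 0.2
((q ∨ r) → ((p ∧ s) ∧ (q ∧ r))): min(1, 1 − 0.98 + 0.2) = 0.22
¬s: Łukasiewicz ¬ gives 1 − 0.55 = 0.45
(q ∧ s) = min(0.49, 0.55) = 0.49
(¬s ∧ (q ∧ s)) = min(0.45, 0.49) = 0.45
¬(¬s ∧ (q ∧ s)): Łukasiewicz ¬ gives 1 − 0.45 = 0.55
(r ∨ r) = max(0.98, 0.98) = 0.98
(¬(¬s ∧ (q ∧ s)) ∨ (r ∨ r)) = max(0.55, 0.98) = 0.98
(((q ∨ r) → ((p ∧ s) ∧ (q ∧ r))) ∨ (¬(¬s ∧ (q ∧ s)) ∨ (r ∨ r))) = max(0.22, 0.98) = 0.98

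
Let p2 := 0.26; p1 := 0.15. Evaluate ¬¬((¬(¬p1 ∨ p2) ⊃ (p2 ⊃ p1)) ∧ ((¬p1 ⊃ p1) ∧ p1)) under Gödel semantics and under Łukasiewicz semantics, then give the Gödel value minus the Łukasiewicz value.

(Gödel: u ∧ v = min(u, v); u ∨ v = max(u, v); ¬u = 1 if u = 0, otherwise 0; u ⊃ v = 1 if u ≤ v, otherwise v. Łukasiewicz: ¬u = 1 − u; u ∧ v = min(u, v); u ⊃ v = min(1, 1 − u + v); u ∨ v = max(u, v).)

0.85

Gödel evaluation:
  ¬p1: Gödel ¬ of 0.15 = 0 (operand ≠ 0)
  (¬p1 ∨ p2) = max(0, 0.26) = 0.26
  ¬(¬p1 ∨ p2): Gödel ¬ of 0.26 = 0 (operand ≠ 0)
  (p2 ⊃ p1): 0.26 > 0.15, so result = 0.15
  (¬(¬p1 ∨ p2) ⊃ (p2 ⊃ p1)): 0 ≤ 0.15, so result = 1
  ¬p1: Gödel ¬ of 0.15 = 0 (operand ≠ 0)
  (¬p1 ⊃ p1): 0 ≤ 0.15, so result = 1
  ((¬p1 ⊃ p1) ∧ p1) = min(1, 0.15) = 0.15
  ((¬(¬p1 ∨ p2) ⊃ (p2 ⊃ p1)) ∧ ((¬p1 ⊃ p1) ∧ p1)) = min(1, 0.15) = 0.15
  ¬((¬(¬p1 ∨ p2) ⊃ (p2 ⊃ p1)) ∧ ((¬p1 ⊃ p1) ∧ p1)): Gödel ¬ of 0.15 = 0 (operand ≠ 0)
  ¬¬((¬(¬p1 ∨ p2) ⊃ (p2 ⊃ p1)) ∧ ((¬p1 ⊃ p1) ∧ p1)): Gödel ¬ of 0 = 1 (operand is 0)
  Gödel value = 1
Łukasiewicz evaluation:
  ¬p1: Łukasiewicz ¬ gives 1 − 0.15 = 0.85
  (¬p1 ∨ p2) = max(0.85, 0.26) = 0.85
  ¬(¬p1 ∨ p2): Łukasiewicz ¬ gives 1 − 0.85 = 0.15
  (p2 ⊃ p1): min(1, 1 − 0.26 + 0.15) = 0.89
  (¬(¬p1 ∨ p2) ⊃ (p2 ⊃ p1)): min(1, 1 − 0.15 + 0.89) = 1
  ¬p1: Łukasiewicz ¬ gives 1 − 0.15 = 0.85
  (¬p1 ⊃ p1): min(1, 1 − 0.85 + 0.15) = 0.3
  ((¬p1 ⊃ p1) ∧ p1) = min(0.3, 0.15) = 0.15
  ((¬(¬p1 ∨ p2) ⊃ (p2 ⊃ p1)) ∧ ((¬p1 ⊃ p1) ∧ p1)) = min(1, 0.15) = 0.15
  ¬((¬(¬p1 ∨ p2) ⊃ (p2 ⊃ p1)) ∧ ((¬p1 ⊃ p1) ∧ p1)): Łukasiewicz ¬ gives 1 − 0.15 = 0.85
  ¬¬((¬(¬p1 ∨ p2) ⊃ (p2 ⊃ p1)) ∧ ((¬p1 ⊃ p1) ∧ p1)): Łukasiewicz ¬ gives 1 − 0.85 = 0.15
  Łukasiewicz value = 0.15
Difference: 1 − 0.15 = 0.85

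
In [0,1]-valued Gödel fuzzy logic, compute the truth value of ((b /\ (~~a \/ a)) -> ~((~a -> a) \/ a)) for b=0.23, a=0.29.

~a: Gödel ¬ of 0.29 = 0 (operand ≠ 0)
~~a: Gödel ¬ of 0 = 1 (operand is 0)
(~~a \/ a) = max(1, 0.29) = 1
(b /\ (~~a \/ a)) = min(0.23, 1) = 0.23
~a: Gödel ¬ of 0.29 = 0 (operand ≠ 0)
(~a -> a): 0 ≤ 0.29, so result = 1
((~a -> a) \/ a) = max(1, 0.29) = 1
~((~a -> a) \/ a): Gödel ¬ of 1 = 0 (operand ≠ 0)
((b /\ (~~a \/ a)) -> ~((~a -> a) \/ a)): 0.23 > 0, so result = 0

0.00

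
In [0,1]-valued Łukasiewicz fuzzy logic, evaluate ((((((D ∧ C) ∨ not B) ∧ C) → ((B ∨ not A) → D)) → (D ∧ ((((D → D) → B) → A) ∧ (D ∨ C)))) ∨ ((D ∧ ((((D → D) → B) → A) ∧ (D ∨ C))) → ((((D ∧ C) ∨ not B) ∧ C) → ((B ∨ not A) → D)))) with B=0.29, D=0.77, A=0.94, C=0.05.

1.00

(D ∧ C) = min(0.77, 0.05) = 0.05
not B: Łukasiewicz ¬ gives 1 − 0.29 = 0.71
((D ∧ C) ∨ not B) = max(0.05, 0.71) = 0.71
(((D ∧ C) ∨ not B) ∧ C) = min(0.71, 0.05) = 0.05
not A: Łukasiewicz ¬ gives 1 − 0.94 = 0.06
(B ∨ not A) = max(0.29, 0.06) = 0.29
((B ∨ not A) → D): min(1, 1 − 0.29 + 0.77) = 1
((((D ∧ C) ∨ not B) ∧ C) → ((B ∨ not A) → D)): min(1, 1 − 0.05 + 1) = 1
(D → D): min(1, 1 − 0.77 + 0.77) = 1
((D → D) → B): min(1, 1 − 1 + 0.29) = 0.29
(((D → D) → B) → A): min(1, 1 − 0.29 + 0.94) = 1
(D ∨ C) = max(0.77, 0.05) = 0.77
((((D → D) → B) → A) ∧ (D ∨ C)) = min(1, 0.77) = 0.77
(D ∧ ((((D → D) → B) → A) ∧ (D ∨ C))) = min(0.77, 0.77) = 0.77
(((((D ∧ C) ∨ not B) ∧ C) → ((B ∨ not A) → D)) → (D ∧ ((((D → D) → B) → A) ∧ (D ∨ C)))): min(1, 1 − 1 + 0.77) = 0.77
(D → D): min(1, 1 − 0.77 + 0.77) = 1
((D → D) → B): min(1, 1 − 1 + 0.29) = 0.29
(((D → D) → B) → A): min(1, 1 − 0.29 + 0.94) = 1
(D ∨ C) = max(0.77, 0.05) = 0.77
((((D → D) → B) → A) ∧ (D ∨ C)) = min(1, 0.77) = 0.77
(D ∧ ((((D → D) → B) → A) ∧ (D ∨ C))) = min(0.77, 0.77) = 0.77
(D ∧ C) = min(0.77, 0.05) = 0.05
not B: Łukasiewicz ¬ gives 1 − 0.29 = 0.71
((D ∧ C) ∨ not B) = max(0.05, 0.71) = 0.71
(((D ∧ C) ∨ not B) ∧ C) = min(0.71, 0.05) = 0.05
not A: Łukasiewicz ¬ gives 1 − 0.94 = 0.06
(B ∨ not A) = max(0.29, 0.06) = 0.29
((B ∨ not A) → D): min(1, 1 − 0.29 + 0.77) = 1
((((D ∧ C) ∨ not B) ∧ C) → ((B ∨ not A) → D)): min(1, 1 − 0.05 + 1) = 1
((D ∧ ((((D → D) → B) → A) ∧ (D ∨ C))) → ((((D ∧ C) ∨ not B) ∧ C) → ((B ∨ not A) → D))): min(1, 1 − 0.77 + 1) = 1
((((((D ∧ C) ∨ not B) ∧ C) → ((B ∨ not A) → D)) → (D ∧ ((((D → D) → B) → A) ∧ (D ∨ C)))) ∨ ((D ∧ ((((D → D) → B) → A) ∧ (D ∨ C))) → ((((D ∧ C) ∨ not B) ∧ C) → ((B ∨ not A) → D)))) = max(0.77, 1) = 1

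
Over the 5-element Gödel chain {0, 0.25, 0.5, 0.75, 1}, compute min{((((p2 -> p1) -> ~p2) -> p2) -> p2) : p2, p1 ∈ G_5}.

The minimum is attained at p2 = 0.25, p1 = 0.25:
  (p2 -> p1): 0.25 ≤ 0.25, so result = 1
  ~p2: Gödel ¬ of 0.25 = 0 (operand ≠ 0)
  ((p2 -> p1) -> ~p2): 1 > 0, so result = 0
  (((p2 -> p1) -> ~p2) -> p2): 0 ≤ 0.25, so result = 1
  ((((p2 -> p1) -> ~p2) -> p2) -> p2): 1 > 0.25, so result = 0.25
Checking all 25 assignments confirms none give a value below 0.25.

0.25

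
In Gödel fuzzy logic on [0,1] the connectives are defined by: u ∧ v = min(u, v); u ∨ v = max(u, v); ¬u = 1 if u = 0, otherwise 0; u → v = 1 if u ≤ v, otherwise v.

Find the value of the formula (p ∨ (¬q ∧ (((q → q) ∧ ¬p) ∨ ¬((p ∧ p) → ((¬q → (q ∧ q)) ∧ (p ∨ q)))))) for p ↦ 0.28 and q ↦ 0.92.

0.28

¬q: Gödel ¬ of 0.92 = 0 (operand ≠ 0)
(q → q): 0.92 ≤ 0.92, so result = 1
¬p: Gödel ¬ of 0.28 = 0 (operand ≠ 0)
((q → q) ∧ ¬p) = min(1, 0) = 0
(p ∧ p) = min(0.28, 0.28) = 0.28
¬q: Gödel ¬ of 0.92 = 0 (operand ≠ 0)
(q ∧ q) = min(0.92, 0.92) = 0.92
(¬q → (q ∧ q)): 0 ≤ 0.92, so result = 1
(p ∨ q) = max(0.28, 0.92) = 0.92
((¬q → (q ∧ q)) ∧ (p ∨ q)) = min(1, 0.92) = 0.92
((p ∧ p) → ((¬q → (q ∧ q)) ∧ (p ∨ q))): 0.28 ≤ 0.92, so result = 1
¬((p ∧ p) → ((¬q → (q ∧ q)) ∧ (p ∨ q))): Gödel ¬ of 1 = 0 (operand ≠ 0)
(((q → q) ∧ ¬p) ∨ ¬((p ∧ p) → ((¬q → (q ∧ q)) ∧ (p ∨ q)))) = max(0, 0) = 0
(¬q ∧ (((q → q) ∧ ¬p) ∨ ¬((p ∧ p) → ((¬q → (q ∧ q)) ∧ (p ∨ q))))) = min(0, 0) = 0
(p ∨ (¬q ∧ (((q → q) ∧ ¬p) ∨ ¬((p ∧ p) → ((¬q → (q ∧ q)) ∧ (p ∨ q)))))) = max(0.28, 0) = 0.28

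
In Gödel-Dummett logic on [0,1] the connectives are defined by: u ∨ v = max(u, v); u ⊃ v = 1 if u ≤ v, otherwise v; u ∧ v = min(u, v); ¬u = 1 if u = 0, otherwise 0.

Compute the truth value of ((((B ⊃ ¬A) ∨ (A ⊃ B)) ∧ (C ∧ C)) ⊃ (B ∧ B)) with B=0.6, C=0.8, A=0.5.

0.60

¬A: Gödel ¬ of 0.5 = 0 (operand ≠ 0)
(B ⊃ ¬A): 0.6 > 0, so result = 0
(A ⊃ B): 0.5 ≤ 0.6, so result = 1
((B ⊃ ¬A) ∨ (A ⊃ B)) = max(0, 1) = 1
(C ∧ C) = min(0.8, 0.8) = 0.8
(((B ⊃ ¬A) ∨ (A ⊃ B)) ∧ (C ∧ C)) = min(1, 0.8) = 0.8
(B ∧ B) = min(0.6, 0.6) = 0.6
((((B ⊃ ¬A) ∨ (A ⊃ B)) ∧ (C ∧ C)) ⊃ (B ∧ B)): 0.8 > 0.6, so result = 0.6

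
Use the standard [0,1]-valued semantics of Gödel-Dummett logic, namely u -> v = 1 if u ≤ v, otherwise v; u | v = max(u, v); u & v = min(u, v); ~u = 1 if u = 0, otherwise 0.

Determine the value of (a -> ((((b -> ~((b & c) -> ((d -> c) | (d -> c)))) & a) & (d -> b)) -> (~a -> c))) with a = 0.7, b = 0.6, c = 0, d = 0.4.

1.00

(b & c) = min(0.6, 0) = 0
(d -> c): 0.4 > 0, so result = 0
(d -> c): 0.4 > 0, so result = 0
((d -> c) | (d -> c)) = max(0, 0) = 0
((b & c) -> ((d -> c) | (d -> c))): 0 ≤ 0, so result = 1
~((b & c) -> ((d -> c) | (d -> c))): Gödel ¬ of 1 = 0 (operand ≠ 0)
(b -> ~((b & c) -> ((d -> c) | (d -> c)))): 0.6 > 0, so result = 0
((b -> ~((b & c) -> ((d -> c) | (d -> c)))) & a) = min(0, 0.7) = 0
(d -> b): 0.4 ≤ 0.6, so result = 1
(((b -> ~((b & c) -> ((d -> c) | (d -> c)))) & a) & (d -> b)) = min(0, 1) = 0
~a: Gödel ¬ of 0.7 = 0 (operand ≠ 0)
(~a -> c): 0 ≤ 0, so result = 1
((((b -> ~((b & c) -> ((d -> c) | (d -> c)))) & a) & (d -> b)) -> (~a -> c)): 0 ≤ 1, so result = 1
(a -> ((((b -> ~((b & c) -> ((d -> c) | (d -> c)))) & a) & (d -> b)) -> (~a -> c))): 0.7 ≤ 1, so result = 1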